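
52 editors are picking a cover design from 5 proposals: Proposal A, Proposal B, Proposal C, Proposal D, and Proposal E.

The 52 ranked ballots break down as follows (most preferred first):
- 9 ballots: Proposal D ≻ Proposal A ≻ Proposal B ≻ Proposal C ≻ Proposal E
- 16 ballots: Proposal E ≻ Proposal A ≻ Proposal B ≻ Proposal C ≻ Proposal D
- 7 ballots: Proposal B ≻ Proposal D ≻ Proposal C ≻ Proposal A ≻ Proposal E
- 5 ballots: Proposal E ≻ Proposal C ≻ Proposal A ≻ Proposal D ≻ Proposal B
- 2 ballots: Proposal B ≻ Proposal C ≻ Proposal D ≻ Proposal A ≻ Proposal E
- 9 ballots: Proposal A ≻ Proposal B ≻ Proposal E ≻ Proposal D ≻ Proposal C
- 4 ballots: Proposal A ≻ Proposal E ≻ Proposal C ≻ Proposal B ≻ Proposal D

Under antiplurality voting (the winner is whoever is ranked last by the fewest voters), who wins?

Last-place votes: Proposal A 0, Proposal B 5, Proposal C 9, Proposal D 20, Proposal E 18.

Proposal A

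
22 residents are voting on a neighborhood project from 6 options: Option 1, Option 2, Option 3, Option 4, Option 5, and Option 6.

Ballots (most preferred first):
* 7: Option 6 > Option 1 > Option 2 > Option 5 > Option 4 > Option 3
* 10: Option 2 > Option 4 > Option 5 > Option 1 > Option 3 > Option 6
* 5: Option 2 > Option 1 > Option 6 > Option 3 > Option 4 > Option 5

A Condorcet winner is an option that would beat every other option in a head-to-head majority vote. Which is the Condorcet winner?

Option 2 vs Option 1: 15–7
Option 2 vs Option 3: 22–0
Option 2 vs Option 4: 22–0
Option 2 vs Option 5: 22–0
Option 2 vs Option 6: 15–7
Option 2 beats every other option.

Option 2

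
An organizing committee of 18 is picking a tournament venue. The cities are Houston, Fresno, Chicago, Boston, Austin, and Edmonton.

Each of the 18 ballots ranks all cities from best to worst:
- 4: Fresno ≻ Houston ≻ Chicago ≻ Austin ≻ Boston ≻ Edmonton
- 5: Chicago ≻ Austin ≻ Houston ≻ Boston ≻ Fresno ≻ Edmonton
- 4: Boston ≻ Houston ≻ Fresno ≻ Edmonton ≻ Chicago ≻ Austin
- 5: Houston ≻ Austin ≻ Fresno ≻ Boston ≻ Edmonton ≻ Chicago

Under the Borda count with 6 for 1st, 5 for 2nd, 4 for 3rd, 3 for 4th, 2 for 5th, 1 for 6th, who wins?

Houston: 4×5 + 5×4 + 4×5 + 5×6 = 90
Fresno: 4×6 + 5×2 + 4×4 + 5×4 = 70
Chicago: 4×4 + 5×6 + 4×2 + 5×1 = 59
Boston: 4×2 + 5×3 + 4×6 + 5×3 = 62
Austin: 4×3 + 5×5 + 4×1 + 5×5 = 66
Edmonton: 4×1 + 5×1 + 4×3 + 5×2 = 31

Houston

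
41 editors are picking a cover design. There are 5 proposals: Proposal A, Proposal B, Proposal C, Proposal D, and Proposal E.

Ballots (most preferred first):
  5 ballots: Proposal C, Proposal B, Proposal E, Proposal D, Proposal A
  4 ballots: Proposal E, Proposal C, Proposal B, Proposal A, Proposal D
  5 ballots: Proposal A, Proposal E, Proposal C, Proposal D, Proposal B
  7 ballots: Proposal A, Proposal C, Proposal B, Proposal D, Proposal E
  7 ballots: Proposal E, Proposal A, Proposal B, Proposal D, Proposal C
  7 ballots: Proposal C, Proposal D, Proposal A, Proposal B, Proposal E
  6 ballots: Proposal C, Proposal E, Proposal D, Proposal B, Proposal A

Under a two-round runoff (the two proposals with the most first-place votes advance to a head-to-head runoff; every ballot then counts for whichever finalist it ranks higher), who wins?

Round 1 first-place votes: Proposal A 12, Proposal B 0, Proposal C 18, Proposal D 0, Proposal E 11. Proposal C and Proposal A advance.
Runoff: Proposal C is ranked above Proposal A on 22 ballots, Proposal A above Proposal C on 19.

Proposal C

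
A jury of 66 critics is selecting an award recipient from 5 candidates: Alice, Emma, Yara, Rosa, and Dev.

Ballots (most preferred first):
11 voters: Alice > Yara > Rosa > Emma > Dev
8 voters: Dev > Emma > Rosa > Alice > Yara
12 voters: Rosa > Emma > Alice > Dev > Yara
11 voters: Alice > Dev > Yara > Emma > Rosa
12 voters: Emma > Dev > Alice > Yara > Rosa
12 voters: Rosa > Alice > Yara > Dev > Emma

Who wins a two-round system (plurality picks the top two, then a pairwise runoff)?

Round 1 first-place votes: Alice 22, Emma 12, Yara 0, Rosa 24, Dev 8. Rosa and Alice advance.
Runoff: Rosa is ranked above Alice on 32 ballots, Alice above Rosa on 34.

Alice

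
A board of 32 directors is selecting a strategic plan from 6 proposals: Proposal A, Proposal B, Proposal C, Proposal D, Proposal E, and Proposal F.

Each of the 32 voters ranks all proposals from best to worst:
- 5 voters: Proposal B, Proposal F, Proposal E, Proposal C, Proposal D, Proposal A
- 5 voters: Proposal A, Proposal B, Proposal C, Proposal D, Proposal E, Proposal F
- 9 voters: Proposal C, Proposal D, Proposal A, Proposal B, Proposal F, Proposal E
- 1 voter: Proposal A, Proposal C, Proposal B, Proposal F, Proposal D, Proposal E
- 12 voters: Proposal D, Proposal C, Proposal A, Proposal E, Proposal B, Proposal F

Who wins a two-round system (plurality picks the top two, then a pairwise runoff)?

Round 1 first-place votes: Proposal A 6, Proposal B 5, Proposal C 9, Proposal D 12, Proposal E 0, Proposal F 0. Proposal D and Proposal C advance.
Runoff: Proposal D is ranked above Proposal C on 12 ballots, Proposal C above Proposal D on 20.

Proposal C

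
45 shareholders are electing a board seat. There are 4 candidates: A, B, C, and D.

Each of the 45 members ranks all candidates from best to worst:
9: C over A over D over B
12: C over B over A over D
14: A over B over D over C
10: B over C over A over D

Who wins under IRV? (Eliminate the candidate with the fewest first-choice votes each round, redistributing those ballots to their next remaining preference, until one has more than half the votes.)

C

Round 1: A 14, B 10, C 21, D 0. D eliminated.
Round 2: A 14, B 10, C 21. B eliminated.
Round 3: A 14, C 31. C has a majority (≥23).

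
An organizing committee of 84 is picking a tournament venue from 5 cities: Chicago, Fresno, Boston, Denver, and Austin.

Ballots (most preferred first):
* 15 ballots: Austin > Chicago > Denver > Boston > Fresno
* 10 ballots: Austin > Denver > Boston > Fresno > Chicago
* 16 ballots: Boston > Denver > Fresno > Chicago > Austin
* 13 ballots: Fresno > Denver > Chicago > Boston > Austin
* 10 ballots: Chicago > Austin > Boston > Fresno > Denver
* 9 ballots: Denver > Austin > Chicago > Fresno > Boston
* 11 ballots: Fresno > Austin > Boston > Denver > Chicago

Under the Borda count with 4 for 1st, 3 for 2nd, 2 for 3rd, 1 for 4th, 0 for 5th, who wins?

Chicago: 15×3 + 10×0 + 16×1 + 13×2 + 10×4 + 9×2 + 11×0 = 145
Fresno: 15×0 + 10×1 + 16×2 + 13×4 + 10×1 + 9×1 + 11×4 = 157
Boston: 15×1 + 10×2 + 16×4 + 13×1 + 10×2 + 9×0 + 11×2 = 154
Denver: 15×2 + 10×3 + 16×3 + 13×3 + 10×0 + 9×4 + 11×1 = 194
Austin: 15×4 + 10×4 + 16×0 + 13×0 + 10×3 + 9×3 + 11×3 = 190

Denver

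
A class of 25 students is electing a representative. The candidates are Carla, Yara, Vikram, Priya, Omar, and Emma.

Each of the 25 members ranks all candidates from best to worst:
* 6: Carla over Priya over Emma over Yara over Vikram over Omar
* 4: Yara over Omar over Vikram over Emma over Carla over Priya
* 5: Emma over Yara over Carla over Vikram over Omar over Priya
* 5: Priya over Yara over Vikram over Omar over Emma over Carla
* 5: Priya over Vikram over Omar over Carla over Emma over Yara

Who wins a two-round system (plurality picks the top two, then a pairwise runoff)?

Round 1 first-place votes: Carla 6, Yara 4, Vikram 0, Priya 10, Omar 0, Emma 5. Priya and Carla advance.
Runoff: Priya is ranked above Carla on 10 ballots, Carla above Priya on 15.

Carla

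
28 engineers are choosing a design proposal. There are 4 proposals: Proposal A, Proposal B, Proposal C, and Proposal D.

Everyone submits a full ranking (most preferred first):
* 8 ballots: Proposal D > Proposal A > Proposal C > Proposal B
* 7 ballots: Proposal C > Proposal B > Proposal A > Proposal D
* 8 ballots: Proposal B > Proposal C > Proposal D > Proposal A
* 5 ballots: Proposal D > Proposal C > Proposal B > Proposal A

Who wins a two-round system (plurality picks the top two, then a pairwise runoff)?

Proposal B

Round 1 first-place votes: Proposal A 0, Proposal B 8, Proposal C 7, Proposal D 13. Proposal D and Proposal B advance.
Runoff: Proposal D is ranked above Proposal B on 13 ballots, Proposal B above Proposal D on 15.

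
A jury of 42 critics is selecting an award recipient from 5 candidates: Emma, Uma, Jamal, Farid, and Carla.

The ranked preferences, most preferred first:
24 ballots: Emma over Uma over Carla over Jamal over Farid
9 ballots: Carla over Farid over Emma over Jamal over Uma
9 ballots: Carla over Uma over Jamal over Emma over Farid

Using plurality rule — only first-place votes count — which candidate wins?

Emma

First-place votes: Emma 24, Uma 0, Jamal 0, Farid 0, Carla 18.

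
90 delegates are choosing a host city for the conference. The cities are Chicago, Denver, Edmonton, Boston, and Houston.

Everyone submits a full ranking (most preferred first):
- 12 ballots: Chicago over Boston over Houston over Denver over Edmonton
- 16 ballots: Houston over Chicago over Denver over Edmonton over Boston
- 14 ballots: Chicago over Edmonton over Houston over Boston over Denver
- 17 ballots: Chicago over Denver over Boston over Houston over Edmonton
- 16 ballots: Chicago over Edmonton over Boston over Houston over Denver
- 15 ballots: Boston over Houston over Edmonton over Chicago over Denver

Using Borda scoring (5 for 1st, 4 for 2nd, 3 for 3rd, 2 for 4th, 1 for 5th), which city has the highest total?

Chicago: 12×5 + 16×4 + 14×5 + 17×5 + 16×5 + 15×2 = 389
Denver: 12×2 + 16×3 + 14×1 + 17×4 + 16×1 + 15×1 = 185
Edmonton: 12×1 + 16×2 + 14×4 + 17×1 + 16×4 + 15×3 = 226
Boston: 12×4 + 16×1 + 14×2 + 17×3 + 16×3 + 15×5 = 266
Houston: 12×3 + 16×5 + 14×3 + 17×2 + 16×2 + 15×4 = 284

Chicago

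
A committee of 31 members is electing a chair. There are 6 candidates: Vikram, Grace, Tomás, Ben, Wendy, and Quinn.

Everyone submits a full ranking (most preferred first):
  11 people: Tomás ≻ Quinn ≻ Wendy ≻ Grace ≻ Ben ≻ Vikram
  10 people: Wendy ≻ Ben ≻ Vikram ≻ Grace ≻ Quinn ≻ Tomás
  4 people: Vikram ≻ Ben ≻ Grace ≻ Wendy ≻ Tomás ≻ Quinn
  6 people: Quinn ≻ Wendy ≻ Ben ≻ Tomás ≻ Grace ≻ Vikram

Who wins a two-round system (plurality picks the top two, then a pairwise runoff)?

Round 1 first-place votes: Vikram 4, Grace 0, Tomás 11, Ben 0, Wendy 10, Quinn 6. Tomás and Wendy advance.
Runoff: Tomás is ranked above Wendy on 11 ballots, Wendy above Tomás on 20.

Wendy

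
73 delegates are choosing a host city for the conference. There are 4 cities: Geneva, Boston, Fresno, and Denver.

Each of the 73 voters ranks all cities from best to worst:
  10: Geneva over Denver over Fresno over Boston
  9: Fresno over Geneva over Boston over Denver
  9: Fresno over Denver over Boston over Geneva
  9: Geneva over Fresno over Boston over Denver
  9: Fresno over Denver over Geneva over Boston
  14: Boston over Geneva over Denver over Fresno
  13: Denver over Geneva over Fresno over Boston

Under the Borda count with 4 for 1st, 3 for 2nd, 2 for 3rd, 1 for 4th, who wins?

Geneva: 10×4 + 9×3 + 9×1 + 9×4 + 9×2 + 14×3 + 13×3 = 211
Boston: 10×1 + 9×2 + 9×2 + 9×2 + 9×1 + 14×4 + 13×1 = 142
Fresno: 10×2 + 9×4 + 9×4 + 9×3 + 9×4 + 14×1 + 13×2 = 195
Denver: 10×3 + 9×1 + 9×3 + 9×1 + 9×3 + 14×2 + 13×4 = 182

Geneva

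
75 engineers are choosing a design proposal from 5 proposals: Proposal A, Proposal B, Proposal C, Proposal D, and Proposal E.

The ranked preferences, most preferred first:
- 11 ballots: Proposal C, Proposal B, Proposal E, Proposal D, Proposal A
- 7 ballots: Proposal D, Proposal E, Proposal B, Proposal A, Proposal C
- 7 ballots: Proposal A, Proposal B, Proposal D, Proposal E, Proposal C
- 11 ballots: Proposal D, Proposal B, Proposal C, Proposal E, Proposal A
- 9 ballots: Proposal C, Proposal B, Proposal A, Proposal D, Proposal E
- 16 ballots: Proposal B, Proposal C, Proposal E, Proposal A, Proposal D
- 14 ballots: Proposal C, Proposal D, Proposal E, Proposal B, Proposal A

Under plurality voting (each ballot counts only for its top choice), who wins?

Proposal C

First-place votes: Proposal A 7, Proposal B 16, Proposal C 34, Proposal D 18, Proposal E 0.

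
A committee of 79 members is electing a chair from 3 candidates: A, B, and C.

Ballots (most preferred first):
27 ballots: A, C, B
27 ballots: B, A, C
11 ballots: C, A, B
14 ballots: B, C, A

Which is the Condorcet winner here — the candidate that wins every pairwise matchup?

B

B vs A: 41–38
B vs C: 41–38
B beats every other candidate.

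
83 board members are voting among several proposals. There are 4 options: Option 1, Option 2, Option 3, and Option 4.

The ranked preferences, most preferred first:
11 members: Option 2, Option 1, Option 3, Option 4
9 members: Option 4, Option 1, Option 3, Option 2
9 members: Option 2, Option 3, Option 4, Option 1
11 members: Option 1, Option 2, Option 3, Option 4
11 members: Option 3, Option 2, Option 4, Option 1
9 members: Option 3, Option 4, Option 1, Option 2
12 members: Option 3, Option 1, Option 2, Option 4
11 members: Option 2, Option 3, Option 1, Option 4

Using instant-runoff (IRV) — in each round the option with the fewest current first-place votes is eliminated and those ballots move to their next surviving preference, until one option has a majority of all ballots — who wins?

Round 1: Option 1 11, Option 2 31, Option 3 32, Option 4 9. Option 4 eliminated.
Round 2: Option 1 20, Option 2 31, Option 3 32. Option 1 eliminated.
Round 3: Option 2 42, Option 3 41. Option 2 has a majority (≥42).

Option 2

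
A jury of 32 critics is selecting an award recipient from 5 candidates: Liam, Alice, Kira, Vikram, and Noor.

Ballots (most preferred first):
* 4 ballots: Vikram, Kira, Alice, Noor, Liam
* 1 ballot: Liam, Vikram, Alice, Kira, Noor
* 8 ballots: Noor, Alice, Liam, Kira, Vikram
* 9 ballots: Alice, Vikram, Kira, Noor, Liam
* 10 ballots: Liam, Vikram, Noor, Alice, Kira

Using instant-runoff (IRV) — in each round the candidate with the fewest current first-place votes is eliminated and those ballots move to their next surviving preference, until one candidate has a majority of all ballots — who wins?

Round 1: Liam 11, Alice 9, Kira 0, Vikram 4, Noor 8. Kira eliminated.
Round 2: Liam 11, Alice 9, Vikram 4, Noor 8. Vikram eliminated.
Round 3: Liam 11, Alice 13, Noor 8. Noor eliminated.
Round 4: Liam 11, Alice 21. Alice has a majority (≥17).

Alice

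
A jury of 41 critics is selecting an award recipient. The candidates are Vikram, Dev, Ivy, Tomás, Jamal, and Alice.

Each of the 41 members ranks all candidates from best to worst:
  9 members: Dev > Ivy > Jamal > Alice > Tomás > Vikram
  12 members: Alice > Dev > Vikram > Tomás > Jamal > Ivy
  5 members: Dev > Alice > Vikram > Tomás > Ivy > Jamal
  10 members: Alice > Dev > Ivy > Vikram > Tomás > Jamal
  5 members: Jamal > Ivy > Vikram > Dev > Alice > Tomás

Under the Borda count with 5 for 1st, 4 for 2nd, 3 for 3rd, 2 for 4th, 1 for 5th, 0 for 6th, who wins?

Vikram: 9×0 + 12×3 + 5×3 + 10×2 + 5×3 = 86
Dev: 9×5 + 12×4 + 5×5 + 10×4 + 5×2 = 168
Ivy: 9×4 + 12×0 + 5×1 + 10×3 + 5×4 = 91
Tomás: 9×1 + 12×2 + 5×2 + 10×1 + 5×0 = 53
Jamal: 9×3 + 12×1 + 5×0 + 10×0 + 5×5 = 64
Alice: 9×2 + 12×5 + 5×4 + 10×5 + 5×1 = 153

Dev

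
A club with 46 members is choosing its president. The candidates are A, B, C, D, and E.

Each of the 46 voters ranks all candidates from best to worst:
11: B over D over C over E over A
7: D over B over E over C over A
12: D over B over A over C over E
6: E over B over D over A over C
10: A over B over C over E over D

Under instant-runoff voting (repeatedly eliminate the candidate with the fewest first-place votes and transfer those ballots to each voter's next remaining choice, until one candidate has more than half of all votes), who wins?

Round 1: A 10, B 11, C 0, D 19, E 6. C eliminated.
Round 2: A 10, B 11, D 19, E 6. E eliminated.
Round 3: A 10, B 17, D 19. A eliminated.
Round 4: B 27, D 19. B has a majority (≥24).

B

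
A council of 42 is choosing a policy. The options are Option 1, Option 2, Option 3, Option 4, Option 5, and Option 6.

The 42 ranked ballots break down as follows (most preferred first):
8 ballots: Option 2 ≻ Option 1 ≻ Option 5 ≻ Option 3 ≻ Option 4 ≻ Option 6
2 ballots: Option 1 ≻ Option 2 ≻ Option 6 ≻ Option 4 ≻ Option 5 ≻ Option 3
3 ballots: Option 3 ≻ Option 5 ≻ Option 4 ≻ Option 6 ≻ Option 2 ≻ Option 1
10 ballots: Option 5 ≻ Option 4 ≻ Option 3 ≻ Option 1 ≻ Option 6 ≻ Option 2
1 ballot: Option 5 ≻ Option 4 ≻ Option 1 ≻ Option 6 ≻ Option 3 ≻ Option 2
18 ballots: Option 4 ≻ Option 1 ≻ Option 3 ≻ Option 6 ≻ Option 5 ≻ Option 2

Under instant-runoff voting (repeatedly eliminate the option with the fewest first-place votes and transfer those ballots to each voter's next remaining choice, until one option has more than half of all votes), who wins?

Round 1: Option 1 2, Option 2 8, Option 3 3, Option 4 18, Option 5 11, Option 6 0. Option 6 eliminated.
Round 2: Option 1 2, Option 2 8, Option 3 3, Option 4 18, Option 5 11. Option 1 eliminated.
Round 3: Option 2 10, Option 3 3, Option 4 18, Option 5 11. Option 3 eliminated.
Round 4: Option 2 10, Option 4 18, Option 5 14. Option 2 eliminated.
Round 5: Option 4 20, Option 5 22. Option 5 has a majority (≥22).

Option 5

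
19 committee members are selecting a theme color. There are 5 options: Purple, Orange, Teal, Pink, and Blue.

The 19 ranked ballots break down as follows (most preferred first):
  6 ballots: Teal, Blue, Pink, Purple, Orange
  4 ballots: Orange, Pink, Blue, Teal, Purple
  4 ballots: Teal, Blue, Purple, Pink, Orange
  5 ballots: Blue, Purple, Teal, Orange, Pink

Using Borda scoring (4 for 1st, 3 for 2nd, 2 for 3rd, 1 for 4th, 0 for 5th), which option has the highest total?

Blue

Purple: 6×1 + 4×0 + 4×2 + 5×3 = 29
Orange: 6×0 + 4×4 + 4×0 + 5×1 = 21
Teal: 6×4 + 4×1 + 4×4 + 5×2 = 54
Pink: 6×2 + 4×3 + 4×1 + 5×0 = 28
Blue: 6×3 + 4×2 + 4×3 + 5×4 = 58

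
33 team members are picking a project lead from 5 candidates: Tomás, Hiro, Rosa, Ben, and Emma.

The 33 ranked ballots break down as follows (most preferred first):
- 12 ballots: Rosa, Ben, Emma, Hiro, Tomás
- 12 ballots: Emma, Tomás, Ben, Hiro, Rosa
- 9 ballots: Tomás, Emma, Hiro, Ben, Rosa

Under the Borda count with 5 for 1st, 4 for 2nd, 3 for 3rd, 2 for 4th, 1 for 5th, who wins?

Emma

Tomás: 12×1 + 12×4 + 9×5 = 105
Hiro: 12×2 + 12×2 + 9×3 = 75
Rosa: 12×5 + 12×1 + 9×1 = 81
Ben: 12×4 + 12×3 + 9×2 = 102
Emma: 12×3 + 12×5 + 9×4 = 132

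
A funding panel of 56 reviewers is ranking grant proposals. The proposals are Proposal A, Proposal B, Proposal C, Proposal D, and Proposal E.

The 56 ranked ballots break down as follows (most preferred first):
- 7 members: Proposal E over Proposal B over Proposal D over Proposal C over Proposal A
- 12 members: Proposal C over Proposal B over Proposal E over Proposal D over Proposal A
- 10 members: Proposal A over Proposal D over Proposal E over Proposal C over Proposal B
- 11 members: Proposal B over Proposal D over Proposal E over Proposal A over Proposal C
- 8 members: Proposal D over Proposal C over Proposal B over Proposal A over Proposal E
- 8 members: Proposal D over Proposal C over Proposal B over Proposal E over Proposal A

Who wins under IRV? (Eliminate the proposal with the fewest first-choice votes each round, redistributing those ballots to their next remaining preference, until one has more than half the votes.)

Round 1: Proposal A 10, Proposal B 11, Proposal C 12, Proposal D 16, Proposal E 7. Proposal E eliminated.
Round 2: Proposal A 10, Proposal B 18, Proposal C 12, Proposal D 16. Proposal A eliminated.
Round 3: Proposal B 18, Proposal C 12, Proposal D 26. Proposal C eliminated.
Round 4: Proposal B 30, Proposal D 26. Proposal B has a majority (≥29).

Proposal B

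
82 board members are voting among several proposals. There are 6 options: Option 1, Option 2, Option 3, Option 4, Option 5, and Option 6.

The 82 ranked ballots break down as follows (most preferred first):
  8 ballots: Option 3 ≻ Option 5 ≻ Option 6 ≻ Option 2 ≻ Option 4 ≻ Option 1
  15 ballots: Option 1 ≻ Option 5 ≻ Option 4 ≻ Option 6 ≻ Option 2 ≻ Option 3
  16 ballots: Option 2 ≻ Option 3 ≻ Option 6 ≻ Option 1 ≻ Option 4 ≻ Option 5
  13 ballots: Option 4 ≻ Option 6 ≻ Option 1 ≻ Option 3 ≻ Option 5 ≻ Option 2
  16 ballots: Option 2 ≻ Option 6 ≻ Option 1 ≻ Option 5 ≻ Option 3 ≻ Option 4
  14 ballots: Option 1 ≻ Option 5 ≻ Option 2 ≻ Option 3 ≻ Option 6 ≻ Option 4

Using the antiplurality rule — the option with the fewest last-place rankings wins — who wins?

Last-place votes: Option 1 8, Option 2 13, Option 3 15, Option 4 30, Option 5 16, Option 6 0.

Option 6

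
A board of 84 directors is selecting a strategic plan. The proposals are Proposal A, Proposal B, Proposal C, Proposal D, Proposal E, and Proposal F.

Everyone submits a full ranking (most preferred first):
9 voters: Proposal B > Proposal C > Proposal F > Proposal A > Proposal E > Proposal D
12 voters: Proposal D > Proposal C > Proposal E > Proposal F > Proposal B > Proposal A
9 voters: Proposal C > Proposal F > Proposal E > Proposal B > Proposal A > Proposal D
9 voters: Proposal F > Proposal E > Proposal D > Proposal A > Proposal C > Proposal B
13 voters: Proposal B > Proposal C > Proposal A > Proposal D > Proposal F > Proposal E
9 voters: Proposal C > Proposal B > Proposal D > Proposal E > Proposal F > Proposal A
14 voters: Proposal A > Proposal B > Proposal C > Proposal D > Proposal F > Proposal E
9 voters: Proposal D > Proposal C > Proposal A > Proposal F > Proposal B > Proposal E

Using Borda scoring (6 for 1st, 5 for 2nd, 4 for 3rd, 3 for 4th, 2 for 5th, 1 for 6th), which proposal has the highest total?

Proposal C

Proposal A: 9×3 + 12×1 + 9×2 + 9×3 + 13×4 + 9×1 + 14×6 + 9×4 = 265
Proposal B: 9×6 + 12×2 + 9×3 + 9×1 + 13×6 + 9×5 + 14×5 + 9×2 = 325
Proposal C: 9×5 + 12×5 + 9×6 + 9×2 + 13×5 + 9×6 + 14×4 + 9×5 = 397
Proposal D: 9×1 + 12×6 + 9×1 + 9×4 + 13×3 + 9×4 + 14×3 + 9×6 = 297
Proposal E: 9×2 + 12×4 + 9×4 + 9×5 + 13×1 + 9×3 + 14×1 + 9×1 = 210
Proposal F: 9×4 + 12×3 + 9×5 + 9×6 + 13×2 + 9×2 + 14×2 + 9×3 = 270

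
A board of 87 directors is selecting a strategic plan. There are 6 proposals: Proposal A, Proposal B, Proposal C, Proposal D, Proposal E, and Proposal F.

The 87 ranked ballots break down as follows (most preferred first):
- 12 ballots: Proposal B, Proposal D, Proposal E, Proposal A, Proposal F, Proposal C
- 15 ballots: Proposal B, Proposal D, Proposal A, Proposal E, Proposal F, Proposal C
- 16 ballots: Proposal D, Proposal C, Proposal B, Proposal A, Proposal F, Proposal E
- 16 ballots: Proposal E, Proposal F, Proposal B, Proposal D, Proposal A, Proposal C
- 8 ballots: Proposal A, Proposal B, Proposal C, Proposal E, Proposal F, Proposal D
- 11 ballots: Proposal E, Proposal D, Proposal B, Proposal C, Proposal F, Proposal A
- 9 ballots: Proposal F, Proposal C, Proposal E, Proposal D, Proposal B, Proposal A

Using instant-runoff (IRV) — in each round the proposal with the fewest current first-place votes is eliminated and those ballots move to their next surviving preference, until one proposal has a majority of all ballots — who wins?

Proposal B

Round 1: Proposal A 8, Proposal B 27, Proposal C 0, Proposal D 16, Proposal E 27, Proposal F 9. Proposal C eliminated.
Round 2: Proposal A 8, Proposal B 27, Proposal D 16, Proposal E 27, Proposal F 9. Proposal A eliminated.
Round 3: Proposal B 35, Proposal D 16, Proposal E 27, Proposal F 9. Proposal F eliminated.
Round 4: Proposal B 35, Proposal D 16, Proposal E 36. Proposal D eliminated.
Round 5: Proposal B 51, Proposal E 36. Proposal B has a majority (≥44).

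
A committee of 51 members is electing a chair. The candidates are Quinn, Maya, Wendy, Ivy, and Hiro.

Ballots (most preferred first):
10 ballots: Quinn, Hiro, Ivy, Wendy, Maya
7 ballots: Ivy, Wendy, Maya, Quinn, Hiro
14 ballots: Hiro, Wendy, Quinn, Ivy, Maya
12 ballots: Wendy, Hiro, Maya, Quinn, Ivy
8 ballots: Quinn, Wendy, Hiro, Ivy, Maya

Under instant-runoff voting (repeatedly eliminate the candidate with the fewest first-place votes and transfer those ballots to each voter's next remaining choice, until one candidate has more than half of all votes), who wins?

Round 1: Quinn 18, Maya 0, Wendy 12, Ivy 7, Hiro 14. Maya eliminated.
Round 2: Quinn 18, Wendy 12, Ivy 7, Hiro 14. Ivy eliminated.
Round 3: Quinn 18, Wendy 19, Hiro 14. Hiro eliminated.
Round 4: Quinn 18, Wendy 33. Wendy has a majority (≥26).

Wendy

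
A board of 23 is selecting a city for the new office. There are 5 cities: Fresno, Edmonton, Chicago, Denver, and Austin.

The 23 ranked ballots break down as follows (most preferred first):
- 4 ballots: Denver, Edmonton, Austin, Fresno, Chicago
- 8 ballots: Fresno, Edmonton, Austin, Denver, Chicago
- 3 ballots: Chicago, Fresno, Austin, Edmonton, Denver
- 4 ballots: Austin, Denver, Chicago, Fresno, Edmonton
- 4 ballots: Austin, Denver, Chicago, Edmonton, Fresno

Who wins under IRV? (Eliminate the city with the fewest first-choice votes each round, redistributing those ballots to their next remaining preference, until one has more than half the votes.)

Round 1: Fresno 8, Edmonton 0, Chicago 3, Denver 4, Austin 8. Edmonton eliminated.
Round 2: Fresno 8, Chicago 3, Denver 4, Austin 8. Chicago eliminated.
Round 3: Fresno 11, Denver 4, Austin 8. Denver eliminated.
Round 4: Fresno 11, Austin 12. Austin has a majority (≥12).

Austin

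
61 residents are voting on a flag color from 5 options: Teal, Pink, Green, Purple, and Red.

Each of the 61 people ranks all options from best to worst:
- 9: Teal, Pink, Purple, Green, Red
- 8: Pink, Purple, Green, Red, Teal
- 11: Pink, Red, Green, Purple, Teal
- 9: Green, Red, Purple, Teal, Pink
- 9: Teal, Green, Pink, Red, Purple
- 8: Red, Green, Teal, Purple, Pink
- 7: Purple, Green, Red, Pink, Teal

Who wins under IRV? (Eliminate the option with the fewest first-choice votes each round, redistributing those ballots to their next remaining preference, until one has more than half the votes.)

Round 1: Teal 18, Pink 19, Green 9, Purple 7, Red 8. Purple eliminated.
Round 2: Teal 18, Pink 19, Green 16, Red 8. Red eliminated.
Round 3: Teal 18, Pink 19, Green 24. Teal eliminated.
Round 4: Pink 28, Green 33. Green has a majority (≥31).

Green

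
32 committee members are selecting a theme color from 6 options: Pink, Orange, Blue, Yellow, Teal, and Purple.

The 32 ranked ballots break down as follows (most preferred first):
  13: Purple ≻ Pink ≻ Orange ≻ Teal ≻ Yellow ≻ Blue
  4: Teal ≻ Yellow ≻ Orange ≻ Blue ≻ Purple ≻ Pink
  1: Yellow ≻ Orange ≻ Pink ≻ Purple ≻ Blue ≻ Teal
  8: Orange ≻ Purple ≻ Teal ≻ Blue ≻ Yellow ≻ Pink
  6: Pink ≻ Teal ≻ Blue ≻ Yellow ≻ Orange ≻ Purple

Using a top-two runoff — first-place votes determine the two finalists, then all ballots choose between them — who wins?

Orange

Round 1 first-place votes: Pink 6, Orange 8, Blue 0, Yellow 1, Teal 4, Purple 13. Purple and Orange advance.
Runoff: Purple is ranked above Orange on 13 ballots, Orange above Purple on 19.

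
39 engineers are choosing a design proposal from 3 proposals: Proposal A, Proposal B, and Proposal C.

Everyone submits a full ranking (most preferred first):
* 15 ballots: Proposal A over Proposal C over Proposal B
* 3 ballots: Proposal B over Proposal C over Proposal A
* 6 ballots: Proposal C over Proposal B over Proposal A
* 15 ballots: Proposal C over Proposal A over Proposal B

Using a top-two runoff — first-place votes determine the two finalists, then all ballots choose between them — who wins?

Round 1 first-place votes: Proposal A 15, Proposal B 3, Proposal C 21. Proposal C and Proposal A advance.
Runoff: Proposal C is ranked above Proposal A on 24 ballots, Proposal A above Proposal C on 15.

Proposal C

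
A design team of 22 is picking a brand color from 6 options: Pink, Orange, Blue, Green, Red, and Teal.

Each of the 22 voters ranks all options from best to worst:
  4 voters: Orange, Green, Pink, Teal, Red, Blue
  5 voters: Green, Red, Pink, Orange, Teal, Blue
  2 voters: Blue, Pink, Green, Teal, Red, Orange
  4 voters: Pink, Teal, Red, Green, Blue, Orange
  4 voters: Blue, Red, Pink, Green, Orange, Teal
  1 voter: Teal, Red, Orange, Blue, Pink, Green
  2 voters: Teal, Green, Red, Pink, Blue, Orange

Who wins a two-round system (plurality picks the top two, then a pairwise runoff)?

Round 1 first-place votes: Pink 4, Orange 4, Blue 6, Green 5, Red 0, Teal 3. Blue and Green advance.
Runoff: Blue is ranked above Green on 7 ballots, Green above Blue on 15.

Green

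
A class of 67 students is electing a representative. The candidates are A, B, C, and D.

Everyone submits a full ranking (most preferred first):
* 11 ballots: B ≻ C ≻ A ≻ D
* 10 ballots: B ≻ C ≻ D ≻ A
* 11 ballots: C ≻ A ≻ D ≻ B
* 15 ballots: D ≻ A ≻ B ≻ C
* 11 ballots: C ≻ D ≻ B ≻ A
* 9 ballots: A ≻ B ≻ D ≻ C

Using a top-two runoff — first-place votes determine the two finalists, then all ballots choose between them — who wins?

B

Round 1 first-place votes: A 9, B 21, C 22, D 15. C and B advance.
Runoff: C is ranked above B on 22 ballots, B above C on 45.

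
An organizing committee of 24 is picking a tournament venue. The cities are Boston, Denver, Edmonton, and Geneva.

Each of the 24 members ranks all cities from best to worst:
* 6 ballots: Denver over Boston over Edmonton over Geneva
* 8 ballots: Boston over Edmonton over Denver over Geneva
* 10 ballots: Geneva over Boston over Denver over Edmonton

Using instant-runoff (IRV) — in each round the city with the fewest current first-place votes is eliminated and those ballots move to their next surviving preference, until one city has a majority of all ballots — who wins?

Round 1: Boston 8, Denver 6, Edmonton 0, Geneva 10. Edmonton eliminated.
Round 2: Boston 8, Denver 6, Geneva 10. Denver eliminated.
Round 3: Boston 14, Geneva 10. Boston has a majority (≥13).

Boston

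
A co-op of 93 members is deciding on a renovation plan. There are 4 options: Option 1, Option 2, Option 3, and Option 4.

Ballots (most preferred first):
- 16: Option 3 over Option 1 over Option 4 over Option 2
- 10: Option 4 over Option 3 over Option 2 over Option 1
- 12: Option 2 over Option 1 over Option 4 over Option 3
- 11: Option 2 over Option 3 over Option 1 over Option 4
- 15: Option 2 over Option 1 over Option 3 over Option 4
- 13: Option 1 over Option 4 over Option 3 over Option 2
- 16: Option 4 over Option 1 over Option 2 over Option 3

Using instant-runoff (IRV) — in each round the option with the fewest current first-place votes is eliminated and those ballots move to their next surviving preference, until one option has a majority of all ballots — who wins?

Round 1: Option 1 13, Option 2 38, Option 3 16, Option 4 26. Option 1 eliminated.
Round 2: Option 2 38, Option 3 16, Option 4 39. Option 3 eliminated.
Round 3: Option 2 38, Option 4 55. Option 4 has a majority (≥47).

Option 4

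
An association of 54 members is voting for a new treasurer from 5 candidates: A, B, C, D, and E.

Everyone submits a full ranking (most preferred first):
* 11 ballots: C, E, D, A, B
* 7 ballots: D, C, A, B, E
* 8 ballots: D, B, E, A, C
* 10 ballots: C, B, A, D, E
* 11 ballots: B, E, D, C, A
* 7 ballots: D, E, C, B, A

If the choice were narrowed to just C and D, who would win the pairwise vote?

C is ranked above D on 21 ballots; D above C on 33.

D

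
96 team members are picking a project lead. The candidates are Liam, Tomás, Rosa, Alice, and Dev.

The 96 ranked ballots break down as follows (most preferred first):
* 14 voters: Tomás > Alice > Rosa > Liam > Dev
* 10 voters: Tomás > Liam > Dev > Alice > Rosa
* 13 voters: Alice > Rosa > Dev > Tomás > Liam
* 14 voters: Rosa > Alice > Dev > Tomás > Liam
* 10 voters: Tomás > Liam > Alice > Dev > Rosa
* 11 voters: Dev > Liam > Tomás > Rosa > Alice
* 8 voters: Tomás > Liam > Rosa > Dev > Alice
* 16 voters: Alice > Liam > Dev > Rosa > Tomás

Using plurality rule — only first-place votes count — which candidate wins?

Tomás

First-place votes: Liam 0, Tomás 42, Rosa 14, Alice 29, Dev 11.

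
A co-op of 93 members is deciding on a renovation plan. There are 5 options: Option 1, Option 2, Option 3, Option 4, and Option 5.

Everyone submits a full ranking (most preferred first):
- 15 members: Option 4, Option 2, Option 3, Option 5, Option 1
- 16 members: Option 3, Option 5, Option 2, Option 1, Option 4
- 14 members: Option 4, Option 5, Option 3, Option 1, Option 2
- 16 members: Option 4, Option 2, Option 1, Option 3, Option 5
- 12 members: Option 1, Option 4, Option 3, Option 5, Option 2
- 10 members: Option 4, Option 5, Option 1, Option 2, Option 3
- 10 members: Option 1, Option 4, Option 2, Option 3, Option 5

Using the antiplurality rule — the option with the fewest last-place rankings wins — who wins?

Option 3

Last-place votes: Option 1 15, Option 2 26, Option 3 10, Option 4 16, Option 5 26.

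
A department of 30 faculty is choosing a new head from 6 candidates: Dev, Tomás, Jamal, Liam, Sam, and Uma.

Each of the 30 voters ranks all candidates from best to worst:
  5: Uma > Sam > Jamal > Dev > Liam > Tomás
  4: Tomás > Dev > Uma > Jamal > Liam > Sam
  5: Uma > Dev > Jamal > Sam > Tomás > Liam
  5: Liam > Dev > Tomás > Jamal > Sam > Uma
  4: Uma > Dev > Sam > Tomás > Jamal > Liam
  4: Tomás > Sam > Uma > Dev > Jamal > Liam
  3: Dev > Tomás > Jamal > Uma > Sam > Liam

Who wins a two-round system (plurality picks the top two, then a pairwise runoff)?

Round 1 first-place votes: Dev 3, Tomás 8, Jamal 0, Liam 5, Sam 0, Uma 14. Uma and Tomás advance.
Runoff: Uma is ranked above Tomás on 14 ballots, Tomás above Uma on 16.

Tomás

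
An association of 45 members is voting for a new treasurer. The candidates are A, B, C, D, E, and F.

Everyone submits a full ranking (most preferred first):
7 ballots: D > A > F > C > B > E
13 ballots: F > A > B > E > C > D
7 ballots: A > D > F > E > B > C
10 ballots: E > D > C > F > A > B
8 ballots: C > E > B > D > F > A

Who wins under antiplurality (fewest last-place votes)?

F

Last-place votes: A 8, B 10, C 7, D 13, E 7, F 0.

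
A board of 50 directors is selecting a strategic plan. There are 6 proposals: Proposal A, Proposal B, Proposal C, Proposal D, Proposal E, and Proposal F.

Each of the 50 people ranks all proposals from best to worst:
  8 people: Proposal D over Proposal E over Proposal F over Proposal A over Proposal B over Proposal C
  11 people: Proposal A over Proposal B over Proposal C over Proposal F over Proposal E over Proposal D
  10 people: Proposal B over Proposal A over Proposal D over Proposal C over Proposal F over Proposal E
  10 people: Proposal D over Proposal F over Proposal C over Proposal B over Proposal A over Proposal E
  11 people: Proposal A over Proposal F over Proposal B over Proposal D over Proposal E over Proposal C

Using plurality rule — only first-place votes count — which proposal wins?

Proposal A

First-place votes: Proposal A 22, Proposal B 10, Proposal C 0, Proposal D 18, Proposal E 0, Proposal F 0.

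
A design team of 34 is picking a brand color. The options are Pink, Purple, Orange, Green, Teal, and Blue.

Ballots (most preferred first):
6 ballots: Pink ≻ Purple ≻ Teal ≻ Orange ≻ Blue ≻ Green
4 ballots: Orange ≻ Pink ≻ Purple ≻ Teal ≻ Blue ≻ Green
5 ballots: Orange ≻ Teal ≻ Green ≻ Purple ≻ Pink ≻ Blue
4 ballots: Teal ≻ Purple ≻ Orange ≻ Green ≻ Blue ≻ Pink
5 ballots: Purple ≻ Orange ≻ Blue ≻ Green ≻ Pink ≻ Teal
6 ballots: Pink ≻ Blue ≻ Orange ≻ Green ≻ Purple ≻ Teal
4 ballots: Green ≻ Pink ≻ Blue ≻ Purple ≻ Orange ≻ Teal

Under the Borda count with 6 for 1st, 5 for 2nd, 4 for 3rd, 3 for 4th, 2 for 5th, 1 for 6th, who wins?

Orange

Pink: 6×6 + 4×5 + 5×2 + 4×1 + 5×2 + 6×6 + 4×5 = 136
Purple: 6×5 + 4×4 + 5×3 + 4×5 + 5×6 + 6×2 + 4×3 = 135
Orange: 6×3 + 4×6 + 5×6 + 4×4 + 5×5 + 6×4 + 4×2 = 145
Green: 6×1 + 4×1 + 5×4 + 4×3 + 5×3 + 6×3 + 4×6 = 99
Teal: 6×4 + 4×3 + 5×5 + 4×6 + 5×1 + 6×1 + 4×1 = 100
Blue: 6×2 + 4×2 + 5×1 + 4×2 + 5×4 + 6×5 + 4×4 = 99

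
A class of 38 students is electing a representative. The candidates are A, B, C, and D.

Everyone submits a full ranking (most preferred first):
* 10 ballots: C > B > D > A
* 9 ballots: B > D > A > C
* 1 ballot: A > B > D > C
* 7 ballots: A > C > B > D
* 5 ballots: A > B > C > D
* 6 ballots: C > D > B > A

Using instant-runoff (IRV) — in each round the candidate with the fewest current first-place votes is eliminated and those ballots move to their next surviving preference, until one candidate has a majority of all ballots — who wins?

Round 1: A 13, B 9, C 16, D 0. D eliminated.
Round 2: A 13, B 9, C 16. B eliminated.
Round 3: A 22, C 16. A has a majority (≥20).

A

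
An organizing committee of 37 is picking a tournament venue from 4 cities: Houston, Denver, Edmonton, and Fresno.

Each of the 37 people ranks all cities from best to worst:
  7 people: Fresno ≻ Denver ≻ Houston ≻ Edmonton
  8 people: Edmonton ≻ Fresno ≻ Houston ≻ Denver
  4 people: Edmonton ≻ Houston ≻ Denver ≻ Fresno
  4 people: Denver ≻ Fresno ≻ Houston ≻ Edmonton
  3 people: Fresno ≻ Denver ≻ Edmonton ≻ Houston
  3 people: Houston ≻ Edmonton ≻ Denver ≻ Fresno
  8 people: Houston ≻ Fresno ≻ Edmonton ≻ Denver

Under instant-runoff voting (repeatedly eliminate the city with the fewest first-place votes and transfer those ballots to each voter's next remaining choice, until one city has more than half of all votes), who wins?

Round 1: Houston 11, Denver 4, Edmonton 12, Fresno 10. Denver eliminated.
Round 2: Houston 11, Edmonton 12, Fresno 14. Houston eliminated.
Round 3: Edmonton 15, Fresno 22. Fresno has a majority (≥19).

Fresno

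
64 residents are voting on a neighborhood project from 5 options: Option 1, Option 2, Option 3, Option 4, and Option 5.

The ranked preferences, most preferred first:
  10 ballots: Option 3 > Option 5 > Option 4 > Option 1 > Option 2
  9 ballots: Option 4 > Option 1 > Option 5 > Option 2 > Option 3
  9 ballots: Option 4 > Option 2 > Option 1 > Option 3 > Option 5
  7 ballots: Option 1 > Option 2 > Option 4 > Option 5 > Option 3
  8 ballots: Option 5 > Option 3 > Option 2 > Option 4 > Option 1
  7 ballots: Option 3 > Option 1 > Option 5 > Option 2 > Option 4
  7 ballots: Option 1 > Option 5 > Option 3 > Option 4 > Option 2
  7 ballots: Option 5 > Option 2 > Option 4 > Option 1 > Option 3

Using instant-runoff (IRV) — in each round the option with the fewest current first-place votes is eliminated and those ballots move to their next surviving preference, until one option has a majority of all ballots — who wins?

Option 5

Round 1: Option 1 14, Option 2 0, Option 3 17, Option 4 18, Option 5 15. Option 2 eliminated.
Round 2: Option 1 14, Option 3 17, Option 4 18, Option 5 15. Option 1 eliminated.
Round 3: Option 3 17, Option 4 25, Option 5 22. Option 3 eliminated.
Round 4: Option 4 25, Option 5 39. Option 5 has a majority (≥33).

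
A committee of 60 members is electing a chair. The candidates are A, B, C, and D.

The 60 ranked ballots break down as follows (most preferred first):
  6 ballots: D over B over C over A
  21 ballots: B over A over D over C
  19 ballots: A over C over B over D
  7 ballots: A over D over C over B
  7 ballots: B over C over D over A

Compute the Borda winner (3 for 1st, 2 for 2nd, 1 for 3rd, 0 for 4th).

A

A: 6×0 + 21×2 + 19×3 + 7×3 + 7×0 = 120
B: 6×2 + 21×3 + 19×1 + 7×0 + 7×3 = 115
C: 6×1 + 21×0 + 19×2 + 7×1 + 7×2 = 65
D: 6×3 + 21×1 + 19×0 + 7×2 + 7×1 = 60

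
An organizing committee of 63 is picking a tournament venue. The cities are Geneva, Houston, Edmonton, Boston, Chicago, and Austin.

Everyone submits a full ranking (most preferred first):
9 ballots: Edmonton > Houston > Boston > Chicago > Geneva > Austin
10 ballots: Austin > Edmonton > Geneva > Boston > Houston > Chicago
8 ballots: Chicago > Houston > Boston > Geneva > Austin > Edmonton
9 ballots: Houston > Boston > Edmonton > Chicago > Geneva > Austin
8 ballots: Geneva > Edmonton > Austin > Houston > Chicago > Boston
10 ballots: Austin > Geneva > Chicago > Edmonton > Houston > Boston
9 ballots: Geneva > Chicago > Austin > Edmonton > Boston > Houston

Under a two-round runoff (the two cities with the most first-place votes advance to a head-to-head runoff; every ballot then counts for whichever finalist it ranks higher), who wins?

Round 1 first-place votes: Geneva 17, Houston 9, Edmonton 9, Boston 0, Chicago 8, Austin 20. Austin and Geneva advance.
Runoff: Austin is ranked above Geneva on 20 ballots, Geneva above Austin on 43.

Geneva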